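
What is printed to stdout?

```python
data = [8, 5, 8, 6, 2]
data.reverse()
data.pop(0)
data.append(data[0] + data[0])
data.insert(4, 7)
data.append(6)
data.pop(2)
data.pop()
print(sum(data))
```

reverse → [2, 6, 8, 5, 8]
pop(0) removes 2 → [6, 8, 5, 8]
append data[0]+data[0] = 6+6 = 12 → [6, 8, 5, 8, 12]
insert 7 at 4 → [6, 8, 5, 8, 7, 12]
append 6 → [6, 8, 5, 8, 7, 12, 6]
pop(2) removes 5 → [6, 8, 8, 7, 12, 6]
pop() removes 6 → [6, 8, 8, 7, 12]
sum = 41

41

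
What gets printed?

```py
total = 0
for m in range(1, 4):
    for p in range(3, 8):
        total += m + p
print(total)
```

105

m=1,p=3: total = 0+4 = 4
m=1,p=4: total = 4+5 = 9
m=1,p=5: total = 9+6 = 15
m=1,p=6: total = 15+7 = 22
m=1,p=7: total = 22+8 = 30
m=2,p=3: total = 30+5 = 35
m=2,p=4: total = 35+6 = 41
m=2,p=5: total = 41+7 = 48
m=2,p=6: total = 48+8 = 56
m=2,p=7: total = 56+9 = 65
m=3,p=3: total = 65+6 = 71
m=3,p=4: total = 71+7 = 78
m=3,p=5: total = 78+8 = 86
m=3,p=6: total = 86+9 = 95
m=3,p=7: total = 95+10 = 105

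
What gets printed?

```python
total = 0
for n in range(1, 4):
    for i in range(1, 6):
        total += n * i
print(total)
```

90

n=1,i=1: total = 0+1 = 1
n=1,i=2: total = 1+2 = 3
n=1,i=3: total = 3+3 = 6
n=1,i=4: total = 6+4 = 10
n=1,i=5: total = 10+5 = 15
n=2,i=1: total = 15+2 = 17
n=2,i=2: total = 17+4 = 21
n=2,i=3: total = 21+6 = 27
n=2,i=4: total = 27+8 = 35
n=2,i=5: total = 35+10 = 45
n=3,i=1: total = 45+3 = 48
n=3,i=2: total = 48+6 = 54
n=3,i=3: total = 54+9 = 63
n=3,i=4: total = 63+12 = 75
n=3,i=5: total = 75+15 = 90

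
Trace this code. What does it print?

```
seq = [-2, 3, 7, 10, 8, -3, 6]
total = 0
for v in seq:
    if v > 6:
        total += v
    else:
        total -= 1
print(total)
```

21

v=-2: not >6, total = 0-1 = -1
v=3: not >6, total = (-1)-1 = -2
v=7: >6, total = (-2)+7 = 5
v=10: >6, total = 5+10 = 15
v=8: >6, total = 15+8 = 23
v=-3: not >6, total = 23-1 = 22
v=6: not >6, total = 22-1 = 21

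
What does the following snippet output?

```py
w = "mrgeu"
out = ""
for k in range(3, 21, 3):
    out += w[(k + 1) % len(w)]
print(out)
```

ugmeru

k=3: add w[4]='u' → 'u'
k=6: add w[2]='g' → 'ug'
k=9: add w[0]='m' → 'ugm'
k=12: add w[3]='e' → 'ugme'
k=15: add w[1]='r' → 'ugmer'
k=18: add w[4]='u' → 'ugmeru'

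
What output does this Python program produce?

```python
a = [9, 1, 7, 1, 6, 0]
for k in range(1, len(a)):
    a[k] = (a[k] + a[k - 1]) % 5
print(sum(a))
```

22

k=1: a[1] = (1+9)%5 = 0 → [9, 0, 7, 1, 6, 0]
k=2: a[2] = (7+0)%5 = 2 → [9, 0, 2, 1, 6, 0]
k=3: a[3] = (1+2)%5 = 3 → [9, 0, 2, 3, 6, 0]
k=4: a[4] = (6+3)%5 = 4 → [9, 0, 2, 3, 4, 0]
k=5: a[5] = (0+4)%5 = 4 → [9, 0, 2, 3, 4, 4]
sum = 22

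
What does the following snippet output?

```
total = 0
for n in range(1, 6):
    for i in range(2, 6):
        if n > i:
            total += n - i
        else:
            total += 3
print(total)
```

n=1,i=2: not 1>2, total = 0+3 = 3
n=1,i=3: not 1>3, total = 3+3 = 6
n=1,i=4: not 1>4, total = 6+3 = 9
n=1,i=5: not 1>5, total = 9+3 = 12
n=2,i=2: not 2>2, total = 12+3 = 15
n=2,i=3: not 2>3, total = 15+3 = 18
n=2,i=4: not 2>4, total = 18+3 = 21
n=2,i=5: not 2>5, total = 21+3 = 24
n=3,i=2: 3>2, total = 24+1 = 25
n=3,i=3: not 3>3, total = 25+3 = 28
n=3,i=4: not 3>4, total = 28+3 = 31
n=3,i=5: not 3>5, total = 31+3 = 34
n=4,i=2: 4>2, total = 34+2 = 36
n=4,i=3: 4>3, total = 36+1 = 37
n=4,i=4: not 4>4, total = 37+3 = 40
n=4,i=5: not 4>5, total = 40+3 = 43
n=5,i=2: 5>2, total = 43+3 = 46
n=5,i=3: 5>3, total = 46+2 = 48
n=5,i=4: 5>4, total = 48+1 = 49
n=5,i=5: not 5>5, total = 49+3 = 52

52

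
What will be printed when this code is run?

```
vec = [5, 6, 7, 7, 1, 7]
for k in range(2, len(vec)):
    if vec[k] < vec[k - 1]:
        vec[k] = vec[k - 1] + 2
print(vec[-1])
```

11

k=2: 7>=6, unchanged → [5, 6, 7, 7, 1, 7]
k=3: 7>=7, unchanged → [5, 6, 7, 7, 1, 7]
k=4: 1<7, vec[4] = 7+2 = 9 → [5, 6, 7, 7, 9, 7]
k=5: 7<9, vec[5] = 9+2 = 11 → [5, 6, 7, 7, 9, 11]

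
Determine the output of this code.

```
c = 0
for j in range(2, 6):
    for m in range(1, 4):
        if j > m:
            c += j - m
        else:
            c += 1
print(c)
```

j=2,m=1: 2>1, c = 0+1 = 1
j=2,m=2: not 2>2, c = 1+1 = 2
j=2,m=3: not 2>3, c = 2+1 = 3
j=3,m=1: 3>1, c = 3+2 = 5
j=3,m=2: 3>2, c = 5+1 = 6
j=3,m=3: not 3>3, c = 6+1 = 7
j=4,m=1: 4>1, c = 7+3 = 10
j=4,m=2: 4>2, c = 10+2 = 12
j=4,m=3: 4>3, c = 12+1 = 13
j=5,m=1: 5>1, c = 13+4 = 17
j=5,m=2: 5>2, c = 17+3 = 20
j=5,m=3: 5>3, c = 20+2 = 22

22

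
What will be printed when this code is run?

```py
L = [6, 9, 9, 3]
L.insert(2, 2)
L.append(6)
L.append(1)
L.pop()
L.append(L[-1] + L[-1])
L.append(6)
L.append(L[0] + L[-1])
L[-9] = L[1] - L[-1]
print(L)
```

[-3, 9, 2, 9, 3, 6, 12, 6, 12]

insert 2 at 2 → [6, 9, 2, 9, 3]
append 6 → [6, 9, 2, 9, 3, 6]
append 1 → [6, 9, 2, 9, 3, 6, 1]
pop() removes 1 → [6, 9, 2, 9, 3, 6]
append L[-1]+L[-1] = 6+6 = 12 → [6, 9, 2, 9, 3, 6, 12]
append 6 → [6, 9, 2, 9, 3, 6, 12, 6]
append L[0]+L[-1] = 6+6 = 12 → [6, 9, 2, 9, 3, 6, 12, 6, 12]
L[-9] = L[1]-L[-1] = 9-12 = -3 → [-3, 9, 2, 9, 3, 6, 12, 6, 12]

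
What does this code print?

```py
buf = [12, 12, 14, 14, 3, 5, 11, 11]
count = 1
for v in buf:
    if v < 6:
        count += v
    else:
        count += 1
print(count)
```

v=12: not <6, count = 1+1 = 2
v=12: not <6, count = 2+1 = 3
v=14: not <6, count = 3+1 = 4
v=14: not <6, count = 4+1 = 5
v=3: <6, count = 5+3 = 8
v=5: <6, count = 8+5 = 13
v=11: not <6, count = 13+1 = 14
v=11: not <6, count = 14+1 = 15

15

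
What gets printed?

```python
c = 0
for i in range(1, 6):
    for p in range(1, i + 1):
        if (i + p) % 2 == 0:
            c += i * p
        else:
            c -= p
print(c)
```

i=1,p=1: even sum, c = 0+1 = 1
i=2,p=1: odd sum, c = 1-1 = 0
i=2,p=2: even sum, c = 0+4 = 4
i=3,p=1: even sum, c = 4+3 = 7
i=3,p=2: odd sum, c = 7-2 = 5
i=3,p=3: even sum, c = 5+9 = 14
i=4,p=1: odd sum, c = 14-1 = 13
i=4,p=2: even sum, c = 13+8 = 21
i=4,p=3: odd sum, c = 21-3 = 18
i=4,p=4: even sum, c = 18+16 = 34
i=5,p=1: even sum, c = 34+5 = 39
i=5,p=2: odd sum, c = 39-2 = 37
i=5,p=3: even sum, c = 37+15 = 52
i=5,p=4: odd sum, c = 52-4 = 48
i=5,p=5: even sum, c = 48+25 = 73

73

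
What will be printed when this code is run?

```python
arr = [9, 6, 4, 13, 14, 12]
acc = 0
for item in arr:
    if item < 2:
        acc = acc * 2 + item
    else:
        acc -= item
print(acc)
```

-58

item=9: not <2, acc = 0-9 = -9
item=6: not <2, acc = (-9)-6 = -15
item=4: not <2, acc = (-15)-4 = -19
item=13: not <2, acc = (-19)-13 = -32
item=14: not <2, acc = (-32)-14 = -46
item=12: not <2, acc = (-46)-12 = -58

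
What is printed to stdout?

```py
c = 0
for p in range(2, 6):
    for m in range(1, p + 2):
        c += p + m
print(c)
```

120

p=2,m=1: c = 0+3 = 3
p=2,m=2: c = 3+4 = 7
p=2,m=3: c = 7+5 = 12
p=3,m=1: c = 12+4 = 16
p=3,m=2: c = 16+5 = 21
p=3,m=3: c = 21+6 = 27
p=3,m=4: c = 27+7 = 34
p=4,m=1: c = 34+5 = 39
p=4,m=2: c = 39+6 = 45
p=4,m=3: c = 45+7 = 52
p=4,m=4: c = 52+8 = 60
p=4,m=5: c = 60+9 = 69
p=5,m=1: c = 69+6 = 75
p=5,m=2: c = 75+7 = 82
p=5,m=3: c = 82+8 = 90
p=5,m=4: c = 90+9 = 99
p=5,m=5: c = 99+10 = 109
p=5,m=6: c = 109+11 = 120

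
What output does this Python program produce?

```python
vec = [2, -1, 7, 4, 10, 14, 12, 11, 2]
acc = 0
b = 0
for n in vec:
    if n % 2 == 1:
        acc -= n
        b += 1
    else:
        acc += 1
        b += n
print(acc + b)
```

36

n=2: not odd, acc = 0+1 = 1; b=2
n=-1: odd, acc = 1-(-1) = 2; b=3
n=7: odd, acc = 2-7 = -5; b=4
n=4: not odd, acc = (-5)+1 = -4; b=8
n=10: not odd, acc = (-4)+1 = -3; b=18
n=14: not odd, acc = (-3)+1 = -2; b=32
n=12: not odd, acc = (-2)+1 = -1; b=44
n=11: odd, acc = (-1)-11 = -12; b=45
n=2: not odd, acc = (-12)+1 = -11; b=47
acc+b = (-11)+47 = 36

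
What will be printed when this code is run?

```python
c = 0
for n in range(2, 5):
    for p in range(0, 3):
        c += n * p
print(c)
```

27

n=2,p=0: c = 0+0 = 0
n=2,p=1: c = 0+2 = 2
n=2,p=2: c = 2+4 = 6
n=3,p=0: c = 6+0 = 6
n=3,p=1: c = 6+3 = 9
n=3,p=2: c = 9+6 = 15
n=4,p=0: c = 15+0 = 15
n=4,p=1: c = 15+4 = 19
n=4,p=2: c = 19+8 = 27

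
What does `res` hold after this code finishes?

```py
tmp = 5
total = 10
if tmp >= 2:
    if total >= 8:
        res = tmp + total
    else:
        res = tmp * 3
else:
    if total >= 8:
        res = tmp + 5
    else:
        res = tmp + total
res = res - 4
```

tmp=5, total=10
tmp >= 2 is True; total >= 8 is True
→ res = tmp + total = 15
res = 15-4 = 11

11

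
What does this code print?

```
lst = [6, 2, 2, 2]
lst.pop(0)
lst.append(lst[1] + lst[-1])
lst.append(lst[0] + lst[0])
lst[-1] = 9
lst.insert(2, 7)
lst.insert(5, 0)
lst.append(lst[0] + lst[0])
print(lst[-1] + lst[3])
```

pop(0) removes 6 → [2, 2, 2]
append lst[1]+lst[-1] = 2+2 = 4 → [2, 2, 2, 4]
append lst[0]+lst[0] = 2+2 = 4 → [2, 2, 2, 4, 4]
lst[-1] = 9 → [2, 2, 2, 4, 9]
insert 7 at 2 → [2, 2, 7, 2, 4, 9]
insert 0 at 5 → [2, 2, 7, 2, 4, 0, 9]
append lst[0]+lst[0] = 2+2 = 4 → [2, 2, 7, 2, 4, 0, 9, 4]
lst[-1]+lst[3] = 4+2 = 6

6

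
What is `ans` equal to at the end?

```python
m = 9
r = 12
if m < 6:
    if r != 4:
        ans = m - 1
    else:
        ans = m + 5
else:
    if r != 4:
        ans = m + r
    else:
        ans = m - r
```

m=9, r=12
m < 6 is False; r != 4 is True
→ ans = m + r = 21

21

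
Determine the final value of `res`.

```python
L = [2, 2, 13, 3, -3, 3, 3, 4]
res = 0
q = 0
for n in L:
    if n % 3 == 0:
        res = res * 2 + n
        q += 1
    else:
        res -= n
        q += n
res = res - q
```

n=2: not %3==0, res = 0-2 = -2; q=2
n=2: not %3==0, res = (-2)-2 = -4; q=4
n=13: not %3==0, res = (-4)-13 = -17; q=17
n=3: %3==0, res = (-17)*2+3 = -31; q=18
n=-3: %3==0, res = (-31)*2+(-3) = -65; q=19
n=3: %3==0, res = (-65)*2+3 = -127; q=20
n=3: %3==0, res = (-127)*2+3 = -251; q=21
n=4: not %3==0, res = (-251)-4 = -255; q=25
res-q = (-255)-25 = -280

-280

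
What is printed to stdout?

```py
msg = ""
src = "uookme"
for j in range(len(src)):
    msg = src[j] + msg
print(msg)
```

emkoou

j=0: prepend 'u' → 'u'
j=1: prepend 'o' → 'ou'
j=2: prepend 'o' → 'oou'
j=3: prepend 'k' → 'koou'
j=4: prepend 'm' → 'mkoou'
j=5: prepend 'e' → 'emkoou'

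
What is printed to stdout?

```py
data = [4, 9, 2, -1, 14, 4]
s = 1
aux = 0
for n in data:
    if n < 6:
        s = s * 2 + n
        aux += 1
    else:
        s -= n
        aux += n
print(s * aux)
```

n=4: <6, s = 1*2+4 = 6; aux=1
n=9: not <6, s = 6-9 = -3; aux=10
n=2: <6, s = (-3)*2+2 = -4; aux=11
n=-1: <6, s = (-4)*2+(-1) = -9; aux=12
n=14: not <6, s = (-9)-14 = -23; aux=26
n=4: <6, s = (-23)*2+4 = -42; aux=27
s*aux = (-42)*27 = -1134

-1134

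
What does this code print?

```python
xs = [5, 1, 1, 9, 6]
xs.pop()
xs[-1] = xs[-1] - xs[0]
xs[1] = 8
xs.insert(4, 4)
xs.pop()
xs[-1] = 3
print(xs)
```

[5, 8, 1, 3]

pop() removes 6 → [5, 1, 1, 9]
xs[-1] = xs[-1]-xs[0] = 9-5 = 4 → [5, 1, 1, 4]
xs[1] = 8 → [5, 8, 1, 4]
insert 4 at 4 → [5, 8, 1, 4, 4]
pop() removes 4 → [5, 8, 1, 4]
xs[-1] = 3 → [5, 8, 1, 3]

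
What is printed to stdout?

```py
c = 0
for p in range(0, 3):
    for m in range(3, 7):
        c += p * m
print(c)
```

54

p=0,m=3: c = 0+0 = 0
p=0,m=4: c = 0+0 = 0
p=0,m=5: c = 0+0 = 0
p=0,m=6: c = 0+0 = 0
p=1,m=3: c = 0+3 = 3
p=1,m=4: c = 3+4 = 7
p=1,m=5: c = 7+5 = 12
p=1,m=6: c = 12+6 = 18
p=2,m=3: c = 18+6 = 24
p=2,m=4: c = 24+8 = 32
p=2,m=5: c = 32+10 = 42
p=2,m=6: c = 42+12 = 54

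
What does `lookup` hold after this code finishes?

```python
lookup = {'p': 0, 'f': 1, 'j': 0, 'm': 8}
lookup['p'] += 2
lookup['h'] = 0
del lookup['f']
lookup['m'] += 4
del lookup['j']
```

{'p': 2, 'm': 12, 'h': 0}

lookup['p'] = 0+2 = 2 → {'p': 2, 'f': 1, 'j': 0, 'm': 8}
lookup['h'] = 0 → {'p': 2, 'f': 1, 'j': 0, 'm': 8, 'h': 0}
del 'f' → {'p': 2, 'j': 0, 'm': 8, 'h': 0}
lookup['m'] = 8+4 = 12 → {'p': 2, 'j': 0, 'm': 12, 'h': 0}
del 'j' → {'p': 2, 'm': 12, 'h': 0}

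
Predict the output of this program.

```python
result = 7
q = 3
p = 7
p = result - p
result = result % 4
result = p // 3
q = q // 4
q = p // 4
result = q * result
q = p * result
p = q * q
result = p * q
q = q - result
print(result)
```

0

p = 7-7 = 0
result = 7%4 = 3
result = 0//3 = 0
q = 3//4 = 0
q = 0//4 = 0
result = 0*0 = 0
q = 0*0 = 0
p = 0*0 = 0
result = 0*0 = 0
q = 0-0 = 0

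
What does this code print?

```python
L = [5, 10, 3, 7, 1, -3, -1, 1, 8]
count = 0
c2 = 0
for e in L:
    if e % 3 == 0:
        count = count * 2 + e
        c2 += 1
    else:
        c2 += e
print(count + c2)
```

e=5: not %3==0; c2=5
e=10: not %3==0; c2=15
e=3: %3==0, count = 0*2+3 = 3; c2=16
e=7: not %3==0; c2=23
e=1: not %3==0; c2=24
e=-3: %3==0, count = 3*2+(-3) = 3; c2=25
e=-1: not %3==0; c2=24
e=1: not %3==0; c2=25
e=8: not %3==0; c2=33
count+c2 = 3+33 = 36

36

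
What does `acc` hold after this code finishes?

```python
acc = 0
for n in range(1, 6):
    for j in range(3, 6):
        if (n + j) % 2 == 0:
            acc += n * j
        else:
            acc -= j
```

68

n=1,j=3: even sum, acc = 0+3 = 3
n=1,j=4: odd sum, acc = 3-4 = -1
n=1,j=5: even sum, acc = (-1)+5 = 4
n=2,j=3: odd sum, acc = 4-3 = 1
n=2,j=4: even sum, acc = 1+8 = 9
n=2,j=5: odd sum, acc = 9-5 = 4
n=3,j=3: even sum, acc = 4+9 = 13
n=3,j=4: odd sum, acc = 13-4 = 9
n=3,j=5: even sum, acc = 9+15 = 24
n=4,j=3: odd sum, acc = 24-3 = 21
n=4,j=4: even sum, acc = 21+16 = 37
n=4,j=5: odd sum, acc = 37-5 = 32
n=5,j=3: even sum, acc = 32+15 = 47
n=5,j=4: odd sum, acc = 47-4 = 43
n=5,j=5: even sum, acc = 43+25 = 68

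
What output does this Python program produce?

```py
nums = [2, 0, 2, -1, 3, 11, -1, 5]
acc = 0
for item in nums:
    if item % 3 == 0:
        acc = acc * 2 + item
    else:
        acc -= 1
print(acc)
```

-8

item=2: not %3==0, acc = 0-1 = -1
item=0: %3==0, acc = (-1)*2+0 = -2
item=2: not %3==0, acc = (-2)-1 = -3
item=-1: not %3==0, acc = (-3)-1 = -4
item=3: %3==0, acc = (-4)*2+3 = -5
item=11: not %3==0, acc = (-5)-1 = -6
item=-1: not %3==0, acc = (-6)-1 = -7
item=5: not %3==0, acc = (-7)-1 = -8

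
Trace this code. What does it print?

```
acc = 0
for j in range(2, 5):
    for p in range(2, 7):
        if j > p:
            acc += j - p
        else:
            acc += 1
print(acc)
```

j=2,p=2: not 2>2, acc = 0+1 = 1
j=2,p=3: not 2>3, acc = 1+1 = 2
j=2,p=4: not 2>4, acc = 2+1 = 3
j=2,p=5: not 2>5, acc = 3+1 = 4
j=2,p=6: not 2>6, acc = 4+1 = 5
j=3,p=2: 3>2, acc = 5+1 = 6
j=3,p=3: not 3>3, acc = 6+1 = 7
j=3,p=4: not 3>4, acc = 7+1 = 8
j=3,p=5: not 3>5, acc = 8+1 = 9
j=3,p=6: not 3>6, acc = 9+1 = 10
j=4,p=2: 4>2, acc = 10+2 = 12
j=4,p=3: 4>3, acc = 12+1 = 13
j=4,p=4: not 4>4, acc = 13+1 = 14
j=4,p=5: not 4>5, acc = 14+1 = 15
j=4,p=6: not 4>6, acc = 15+1 = 16

16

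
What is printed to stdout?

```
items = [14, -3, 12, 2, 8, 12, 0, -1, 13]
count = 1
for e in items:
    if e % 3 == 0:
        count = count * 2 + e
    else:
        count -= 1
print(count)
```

e=14: not %3==0, count = 1-1 = 0
e=-3: %3==0, count = 0*2+(-3) = -3
e=12: %3==0, count = (-3)*2+12 = 6
e=2: not %3==0, count = 6-1 = 5
e=8: not %3==0, count = 5-1 = 4
e=12: %3==0, count = 4*2+12 = 20
e=0: %3==0, count = 20*2+0 = 40
e=-1: not %3==0, count = 40-1 = 39
e=13: not %3==0, count = 39-1 = 38

38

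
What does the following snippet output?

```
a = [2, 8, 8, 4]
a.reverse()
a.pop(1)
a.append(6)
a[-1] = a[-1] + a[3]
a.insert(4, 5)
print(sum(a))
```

31

reverse → [4, 8, 8, 2]
pop(1) removes 8 → [4, 8, 2]
append 6 → [4, 8, 2, 6]
a[-1] = a[-1]+a[3] = 6+6 = 12 → [4, 8, 2, 12]
insert 5 at 4 → [4, 8, 2, 12, 5]
sum = 31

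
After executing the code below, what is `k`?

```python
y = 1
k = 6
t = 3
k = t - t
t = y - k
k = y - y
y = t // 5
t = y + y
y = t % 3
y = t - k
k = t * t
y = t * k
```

k = 3-3 = 0
t = 1-0 = 1
k = 1-1 = 0
y = 1//5 = 0
t = 0+0 = 0
y = 0%3 = 0
y = 0-0 = 0
k = 0*0 = 0
y = 0*0 = 0

0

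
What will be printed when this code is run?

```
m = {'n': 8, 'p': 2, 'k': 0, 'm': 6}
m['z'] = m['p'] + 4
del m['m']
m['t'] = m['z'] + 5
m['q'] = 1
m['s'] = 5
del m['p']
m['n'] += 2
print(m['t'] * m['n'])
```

110

m['z'] = m['p']+4 = 6 → {'n': 8, 'p': 2, 'k': 0, 'm': 6, 'z': 6}
del 'm' → {'n': 8, 'p': 2, 'k': 0, 'z': 6}
m['t'] = m['z']+5 = 11 → {'n': 8, 'p': 2, 'k': 0, 'z': 6, 't': 11}
m['q'] = 1 → {'n': 8, 'p': 2, 'k': 0, 'z': 6, 't': 11, 'q': 1}
m['s'] = 5 → {'n': 8, 'p': 2, 'k': 0, 'z': 6, 't': 11, 'q': 1, 's': 5}
del 'p' → {'n': 8, 'k': 0, 'z': 6, 't': 11, 'q': 1, 's': 5}
m['n'] = 8+2 = 10 → {'n': 10, 'k': 0, 'z': 6, 't': 11, 'q': 1, 's': 5}
m['t']*m['n'] = 11*10 = 110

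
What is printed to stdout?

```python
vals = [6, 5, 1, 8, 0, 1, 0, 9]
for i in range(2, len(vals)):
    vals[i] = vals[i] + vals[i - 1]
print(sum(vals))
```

99

i=2: vals[2] = 1+5 = 6 → [6, 5, 6, 8, 0, 1, 0, 9]
i=3: vals[3] = 8+6 = 14 → [6, 5, 6, 14, 0, 1, 0, 9]
i=4: vals[4] = 0+14 = 14 → [6, 5, 6, 14, 14, 1, 0, 9]
i=5: vals[5] = 1+14 = 15 → [6, 5, 6, 14, 14, 15, 0, 9]
i=6: vals[6] = 0+15 = 15 → [6, 5, 6, 14, 14, 15, 15, 9]
i=7: vals[7] = 9+15 = 24 → [6, 5, 6, 14, 14, 15, 15, 24]
sum = 99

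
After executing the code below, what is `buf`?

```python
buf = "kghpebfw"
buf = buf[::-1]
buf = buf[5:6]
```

reverse → 'wfbephgk'
slice [5:6] → 'h'

'h'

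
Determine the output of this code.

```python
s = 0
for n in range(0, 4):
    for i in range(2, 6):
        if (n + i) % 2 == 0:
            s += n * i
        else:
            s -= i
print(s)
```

16

n=0,i=2: even sum, s = 0+0 = 0
n=0,i=3: odd sum, s = 0-3 = -3
n=0,i=4: even sum, s = (-3)+0 = -3
n=0,i=5: odd sum, s = (-3)-5 = -8
n=1,i=2: odd sum, s = (-8)-2 = -10
n=1,i=3: even sum, s = (-10)+3 = -7
n=1,i=4: odd sum, s = (-7)-4 = -11
n=1,i=5: even sum, s = (-11)+5 = -6
n=2,i=2: even sum, s = (-6)+4 = -2
n=2,i=3: odd sum, s = (-2)-3 = -5
n=2,i=4: even sum, s = (-5)+8 = 3
n=2,i=5: odd sum, s = 3-5 = -2
n=3,i=2: odd sum, s = (-2)-2 = -4
n=3,i=3: even sum, s = (-4)+9 = 5
n=3,i=4: odd sum, s = 5-4 = 1
n=3,i=5: even sum, s = 1+15 = 16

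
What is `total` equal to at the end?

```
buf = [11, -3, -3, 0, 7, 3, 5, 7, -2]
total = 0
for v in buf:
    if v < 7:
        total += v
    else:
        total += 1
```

3

v=11: not <7, total = 0+1 = 1
v=-3: <7, total = 1+(-3) = -2
v=-3: <7, total = (-2)+(-3) = -5
v=0: <7, total = (-5)+0 = -5
v=7: not <7, total = (-5)+1 = -4
v=3: <7, total = (-4)+3 = -1
v=5: <7, total = (-1)+5 = 4
v=7: not <7, total = 4+1 = 5
v=-2: <7, total = 5+(-2) = 3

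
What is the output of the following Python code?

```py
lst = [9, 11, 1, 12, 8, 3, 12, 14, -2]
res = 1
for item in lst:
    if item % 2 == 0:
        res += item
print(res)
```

item=9: not even
item=11: not even
item=1: not even
item=12: even, res = 1+12 = 13
item=8: even, res = 13+8 = 21
item=3: not even
item=12: even, res = 21+12 = 33
item=14: even, res = 33+14 = 47
item=-2: even, res = 47+(-2) = 45

45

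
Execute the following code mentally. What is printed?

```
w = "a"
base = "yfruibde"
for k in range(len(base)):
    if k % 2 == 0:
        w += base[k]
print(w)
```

k=0: add 'y' → 'ay'
k=1: skip
k=2: add 'r' → 'ayr'
k=3: skip
k=4: add 'i' → 'ayri'
k=5: skip
k=6: add 'd' → 'ayrid'
k=7: skip

ayrid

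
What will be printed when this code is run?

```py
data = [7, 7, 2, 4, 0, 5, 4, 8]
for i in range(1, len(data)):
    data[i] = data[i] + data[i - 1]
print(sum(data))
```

168

i=1: data[1] = 7+7 = 14 → [7, 14, 2, 4, 0, 5, 4, 8]
i=2: data[2] = 2+14 = 16 → [7, 14, 16, 4, 0, 5, 4, 8]
i=3: data[3] = 4+16 = 20 → [7, 14, 16, 20, 0, 5, 4, 8]
i=4: data[4] = 0+20 = 20 → [7, 14, 16, 20, 20, 5, 4, 8]
i=5: data[5] = 5+20 = 25 → [7, 14, 16, 20, 20, 25, 4, 8]
i=6: data[6] = 4+25 = 29 → [7, 14, 16, 20, 20, 25, 29, 8]
i=7: data[7] = 8+29 = 37 → [7, 14, 16, 20, 20, 25, 29, 37]
sum = 168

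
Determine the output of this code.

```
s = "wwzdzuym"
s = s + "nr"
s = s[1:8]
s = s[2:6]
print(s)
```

+ 'nr' → 'wwzdzuymnr'
slice [1:8] → 'wzdzuym'
slice [2:6] → 'dzuy'

dzuy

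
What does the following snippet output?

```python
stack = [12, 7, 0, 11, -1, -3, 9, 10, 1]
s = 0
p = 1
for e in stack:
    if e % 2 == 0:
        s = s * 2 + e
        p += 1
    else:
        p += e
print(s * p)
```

1624

e=12: even, s = 0*2+12 = 12; p=2
e=7: not even; p=9
e=0: even, s = 12*2+0 = 24; p=10
e=11: not even; p=21
e=-1: not even; p=20
e=-3: not even; p=17
e=9: not even; p=26
e=10: even, s = 24*2+10 = 58; p=27
e=1: not even; p=28
s*p = 58*28 = 1624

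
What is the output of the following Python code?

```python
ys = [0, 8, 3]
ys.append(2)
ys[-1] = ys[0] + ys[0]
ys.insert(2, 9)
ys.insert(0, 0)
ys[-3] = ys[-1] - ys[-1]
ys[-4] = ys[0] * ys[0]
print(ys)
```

append 2 → [0, 8, 3, 2]
ys[-1] = ys[0]+ys[0] = 0+0 = 0 → [0, 8, 3, 0]
insert 9 at 2 → [0, 8, 9, 3, 0]
insert 0 at 0 → [0, 0, 8, 9, 3, 0]
ys[-3] = ys[-1]-ys[-1] = 0-0 = 0 → [0, 0, 8, 0, 3, 0]
ys[-4] = ys[0]*ys[0] = 0*0 = 0 → [0, 0, 0, 0, 3, 0]

[0, 0, 0, 0, 3, 0]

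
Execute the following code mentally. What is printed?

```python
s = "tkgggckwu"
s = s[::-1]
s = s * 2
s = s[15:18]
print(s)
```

reverse → 'uwkcgggkt'
repeat ×2 → 'uwkcgggktuwkcgggkt'
slice [15:18] → 'gkt'

gkt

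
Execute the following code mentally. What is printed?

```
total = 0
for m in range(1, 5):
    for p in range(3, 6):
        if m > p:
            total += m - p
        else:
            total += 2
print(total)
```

23

m=1,p=3: not 1>3, total = 0+2 = 2
m=1,p=4: not 1>4, total = 2+2 = 4
m=1,p=5: not 1>5, total = 4+2 = 6
m=2,p=3: not 2>3, total = 6+2 = 8
m=2,p=4: not 2>4, total = 8+2 = 10
m=2,p=5: not 2>5, total = 10+2 = 12
m=3,p=3: not 3>3, total = 12+2 = 14
m=3,p=4: not 3>4, total = 14+2 = 16
m=3,p=5: not 3>5, total = 16+2 = 18
m=4,p=3: 4>3, total = 18+1 = 19
m=4,p=4: not 4>4, total = 19+2 = 21
m=4,p=5: not 4>5, total = 21+2 = 23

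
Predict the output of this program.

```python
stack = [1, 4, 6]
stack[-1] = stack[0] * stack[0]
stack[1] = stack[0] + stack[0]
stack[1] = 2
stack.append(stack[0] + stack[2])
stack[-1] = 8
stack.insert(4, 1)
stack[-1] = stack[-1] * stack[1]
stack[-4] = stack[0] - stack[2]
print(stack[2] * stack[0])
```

stack[-1] = stack[0]*stack[0] = 1*1 = 1 → [1, 4, 1]
stack[1] = stack[0]+stack[0] = 1+1 = 2 → [1, 2, 1]
stack[1] = 2 → [1, 2, 1]
append stack[0]+stack[2] = 1+1 = 2 → [1, 2, 1, 2]
stack[-1] = 8 → [1, 2, 1, 8]
insert 1 at 4 → [1, 2, 1, 8, 1]
stack[-1] = stack[-1]*stack[1] = 1*2 = 2 → [1, 2, 1, 8, 2]
stack[-4] = stack[0]-stack[2] = 1-1 = 0 → [1, 0, 1, 8, 2]
stack[2]*stack[0] = 1*1 = 1

1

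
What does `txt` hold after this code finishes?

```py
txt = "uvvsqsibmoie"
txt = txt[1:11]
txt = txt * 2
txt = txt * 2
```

slice [1:11] → 'vvsqsibmoi'
repeat ×2 → 'vvsqsibmoivvsqsibmoi'
repeat ×2 → 'vvsqsibmoivvsqsibmoivvsqsibmoivvsqsibmoi'

'vvsqsibmoivvsqsibmoivvsqsibmoivvsqsibmoi'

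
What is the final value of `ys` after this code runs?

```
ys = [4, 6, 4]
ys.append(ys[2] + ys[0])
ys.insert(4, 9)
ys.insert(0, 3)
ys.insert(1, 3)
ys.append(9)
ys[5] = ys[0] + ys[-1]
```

append ys[2]+ys[0] = 4+4 = 8 → [4, 6, 4, 8]
insert 9 at 4 → [4, 6, 4, 8, 9]
insert 3 at 0 → [3, 4, 6, 4, 8, 9]
insert 3 at 1 → [3, 3, 4, 6, 4, 8, 9]
append 9 → [3, 3, 4, 6, 4, 8, 9, 9]
ys[5] = ys[0]+ys[-1] = 3+9 = 12 → [3, 3, 4, 6, 4, 12, 9, 9]

[3, 3, 4, 6, 4, 12, 9, 9]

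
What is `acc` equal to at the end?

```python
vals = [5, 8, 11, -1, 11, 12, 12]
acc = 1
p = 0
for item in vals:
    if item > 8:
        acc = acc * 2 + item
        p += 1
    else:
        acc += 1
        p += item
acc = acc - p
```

208

item=5: not >8, acc = 1+1 = 2; p=5
item=8: not >8, acc = 2+1 = 3; p=13
item=11: >8, acc = 3*2+11 = 17; p=14
item=-1: not >8, acc = 17+1 = 18; p=13
item=11: >8, acc = 18*2+11 = 47; p=14
item=12: >8, acc = 47*2+12 = 106; p=15
item=12: >8, acc = 106*2+12 = 224; p=16
acc-p = 224-16 = 208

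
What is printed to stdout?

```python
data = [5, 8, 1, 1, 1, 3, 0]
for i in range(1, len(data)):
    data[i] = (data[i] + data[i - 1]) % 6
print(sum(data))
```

17

i=1: data[1] = (8+5)%6 = 1 → [5, 1, 1, 1, 1, 3, 0]
i=2: data[2] = (1+1)%6 = 2 → [5, 1, 2, 1, 1, 3, 0]
i=3: data[3] = (1+2)%6 = 3 → [5, 1, 2, 3, 1, 3, 0]
i=4: data[4] = (1+3)%6 = 4 → [5, 1, 2, 3, 4, 3, 0]
i=5: data[5] = (3+4)%6 = 1 → [5, 1, 2, 3, 4, 1, 0]
i=6: data[6] = (0+1)%6 = 1 → [5, 1, 2, 3, 4, 1, 1]
sum = 17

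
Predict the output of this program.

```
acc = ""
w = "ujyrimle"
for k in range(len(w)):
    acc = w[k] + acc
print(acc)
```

elmiryju

k=0: prepend 'u' → 'u'
k=1: prepend 'j' → 'ju'
k=2: prepend 'y' → 'yju'
k=3: prepend 'r' → 'ryju'
k=4: prepend 'i' → 'iryju'
k=5: prepend 'm' → 'miryju'
k=6: prepend 'l' → 'lmiryju'
k=7: prepend 'e' → 'elmiryju'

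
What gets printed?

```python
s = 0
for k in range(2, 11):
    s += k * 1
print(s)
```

k=2: s = 0+2*1 = 2
k=3: s = 2+3*1 = 5
k=4: s = 5+4*1 = 9
k=5: s = 9+5*1 = 14
k=6: s = 14+6*1 = 20
k=7: s = 20+7*1 = 27
k=8: s = 27+8*1 = 35
k=9: s = 35+9*1 = 44
k=10: s = 44+10*1 = 54

54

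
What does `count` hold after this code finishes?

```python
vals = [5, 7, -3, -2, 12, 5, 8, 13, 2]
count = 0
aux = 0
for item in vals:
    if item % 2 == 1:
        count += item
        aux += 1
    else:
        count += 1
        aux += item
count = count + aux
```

item=5: odd, count = 0+5 = 5; aux=1
item=7: odd, count = 5+7 = 12; aux=2
item=-3: odd, count = 12+(-3) = 9; aux=3
item=-2: not odd, count = 9+1 = 10; aux=1
item=12: not odd, count = 10+1 = 11; aux=13
item=5: odd, count = 11+5 = 16; aux=14
item=8: not odd, count = 16+1 = 17; aux=22
item=13: odd, count = 17+13 = 30; aux=23
item=2: not odd, count = 30+1 = 31; aux=25
count+aux = 31+25 = 56

56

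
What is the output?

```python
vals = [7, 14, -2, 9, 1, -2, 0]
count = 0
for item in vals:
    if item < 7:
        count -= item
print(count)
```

3

item=7: not <7
item=14: not <7
item=-2: <7, count = 0-(-2) = 2
item=9: not <7
item=1: <7, count = 2-1 = 1
item=-2: <7, count = 1-(-2) = 3
item=0: <7, count = 3-0 = 3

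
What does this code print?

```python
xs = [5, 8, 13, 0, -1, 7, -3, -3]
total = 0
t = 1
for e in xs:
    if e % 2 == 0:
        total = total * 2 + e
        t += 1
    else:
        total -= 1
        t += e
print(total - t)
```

-15

e=5: not even, total = 0-1 = -1; t=6
e=8: even, total = (-1)*2+8 = 6; t=7
e=13: not even, total = 6-1 = 5; t=20
e=0: even, total = 5*2+0 = 10; t=21
e=-1: not even, total = 10-1 = 9; t=20
e=7: not even, total = 9-1 = 8; t=27
e=-3: not even, total = 8-1 = 7; t=24
e=-3: not even, total = 7-1 = 6; t=21
total-t = 6-21 = -15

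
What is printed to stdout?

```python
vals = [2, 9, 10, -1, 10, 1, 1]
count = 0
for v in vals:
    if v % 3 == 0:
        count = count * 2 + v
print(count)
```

9

v=2: not %3==0
v=9: %3==0, count = 0*2+9 = 9
v=10: not %3==0
v=-1: not %3==0
v=10: not %3==0
v=1: not %3==0
v=1: not %3==0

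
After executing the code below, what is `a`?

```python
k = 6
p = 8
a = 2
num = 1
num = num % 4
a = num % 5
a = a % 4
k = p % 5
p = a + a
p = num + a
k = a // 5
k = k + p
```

1

num = 1%4 = 1
a = 1%5 = 1
a = 1%4 = 1
k = 8%5 = 3
p = 1+1 = 2
p = 1+1 = 2
k = 1//5 = 0
k = 0+2 = 2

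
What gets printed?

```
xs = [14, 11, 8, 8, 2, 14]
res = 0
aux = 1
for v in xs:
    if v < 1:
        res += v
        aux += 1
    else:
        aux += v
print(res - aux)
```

v=14: not <1; aux=15
v=11: not <1; aux=26
v=8: not <1; aux=34
v=8: not <1; aux=42
v=2: not <1; aux=44
v=14: not <1; aux=58
res-aux = 0-58 = -58

-58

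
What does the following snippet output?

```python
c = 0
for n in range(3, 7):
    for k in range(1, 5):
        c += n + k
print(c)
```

n=3,k=1: c = 0+4 = 4
n=3,k=2: c = 4+5 = 9
n=3,k=3: c = 9+6 = 15
n=3,k=4: c = 15+7 = 22
n=4,k=1: c = 22+5 = 27
n=4,k=2: c = 27+6 = 33
n=4,k=3: c = 33+7 = 40
n=4,k=4: c = 40+8 = 48
n=5,k=1: c = 48+6 = 54
n=5,k=2: c = 54+7 = 61
n=5,k=3: c = 61+8 = 69
n=5,k=4: c = 69+9 = 78
n=6,k=1: c = 78+7 = 85
n=6,k=2: c = 85+8 = 93
n=6,k=3: c = 93+9 = 102
n=6,k=4: c = 102+10 = 112

112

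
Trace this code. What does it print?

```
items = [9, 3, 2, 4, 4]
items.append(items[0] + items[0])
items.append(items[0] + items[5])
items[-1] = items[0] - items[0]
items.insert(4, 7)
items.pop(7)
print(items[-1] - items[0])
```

append items[0]+items[0] = 9+9 = 18 → [9, 3, 2, 4, 4, 18]
append items[0]+items[5] = 9+18 = 27 → [9, 3, 2, 4, 4, 18, 27]
items[-1] = items[0]-items[0] = 9-9 = 0 → [9, 3, 2, 4, 4, 18, 0]
insert 7 at 4 → [9, 3, 2, 4, 7, 4, 18, 0]
pop(7) removes 0 → [9, 3, 2, 4, 7, 4, 18]
items[-1]-items[0] = 18-9 = 9

9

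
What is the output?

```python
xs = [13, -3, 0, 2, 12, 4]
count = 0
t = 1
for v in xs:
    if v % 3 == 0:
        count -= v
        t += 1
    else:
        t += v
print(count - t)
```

-32

v=13: not %3==0; t=14
v=-3: %3==0, count = 0-(-3) = 3; t=15
v=0: %3==0, count = 3-0 = 3; t=16
v=2: not %3==0; t=18
v=12: %3==0, count = 3-12 = -9; t=19
v=4: not %3==0; t=23
count-t = (-9)-23 = -32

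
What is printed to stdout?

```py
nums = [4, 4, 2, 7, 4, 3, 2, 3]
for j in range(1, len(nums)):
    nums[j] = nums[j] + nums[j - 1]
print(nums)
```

[4, 8, 10, 17, 21, 24, 26, 29]

j=1: nums[1] = 4+4 = 8 → [4, 8, 2, 7, 4, 3, 2, 3]
j=2: nums[2] = 2+8 = 10 → [4, 8, 10, 7, 4, 3, 2, 3]
j=3: nums[3] = 7+10 = 17 → [4, 8, 10, 17, 4, 3, 2, 3]
j=4: nums[4] = 4+17 = 21 → [4, 8, 10, 17, 21, 3, 2, 3]
j=5: nums[5] = 3+21 = 24 → [4, 8, 10, 17, 21, 24, 2, 3]
j=6: nums[6] = 2+24 = 26 → [4, 8, 10, 17, 21, 24, 26, 3]
j=7: nums[7] = 3+26 = 29 → [4, 8, 10, 17, 21, 24, 26, 29]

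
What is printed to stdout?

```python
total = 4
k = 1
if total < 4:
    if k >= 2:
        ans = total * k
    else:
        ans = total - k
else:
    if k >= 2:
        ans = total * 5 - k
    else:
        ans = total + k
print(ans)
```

total=4, k=1
total < 4 is False; k >= 2 is False
→ ans = total + k = 5

5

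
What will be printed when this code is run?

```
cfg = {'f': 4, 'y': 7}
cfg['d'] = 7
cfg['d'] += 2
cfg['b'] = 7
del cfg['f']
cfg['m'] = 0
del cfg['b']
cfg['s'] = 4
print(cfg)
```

{'y': 7, 'd': 9, 'm': 0, 's': 4}

cfg['d'] = 7 → {'f': 4, 'y': 7, 'd': 7}
cfg['d'] = 7+2 = 9 → {'f': 4, 'y': 7, 'd': 9}
cfg['b'] = 7 → {'f': 4, 'y': 7, 'd': 9, 'b': 7}
del 'f' → {'y': 7, 'd': 9, 'b': 7}
cfg['m'] = 0 → {'y': 7, 'd': 9, 'b': 7, 'm': 0}
del 'b' → {'y': 7, 'd': 9, 'm': 0}
cfg['s'] = 4 → {'y': 7, 'd': 9, 'm': 0, 's': 4}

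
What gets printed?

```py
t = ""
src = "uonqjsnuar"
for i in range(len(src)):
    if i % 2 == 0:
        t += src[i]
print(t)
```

i=0: add 'u' → 'u'
i=1: skip
i=2: add 'n' → 'un'
i=3: skip
i=4: add 'j' → 'unj'
i=5: skip
i=6: add 'n' → 'unjn'
i=7: skip
i=8: add 'a' → 'unjna'
i=9: skip

unjna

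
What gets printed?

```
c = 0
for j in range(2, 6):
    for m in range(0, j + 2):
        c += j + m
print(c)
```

j=2,m=0: c = 0+2 = 2
j=2,m=1: c = 2+3 = 5
j=2,m=2: c = 5+4 = 9
j=2,m=3: c = 9+5 = 14
j=3,m=0: c = 14+3 = 17
j=3,m=1: c = 17+4 = 21
j=3,m=2: c = 21+5 = 26
j=3,m=3: c = 26+6 = 32
j=3,m=4: c = 32+7 = 39
j=4,m=0: c = 39+4 = 43
j=4,m=1: c = 43+5 = 48
j=4,m=2: c = 48+6 = 54
j=4,m=3: c = 54+7 = 61
j=4,m=4: c = 61+8 = 69
j=4,m=5: c = 69+9 = 78
j=5,m=0: c = 78+5 = 83
j=5,m=1: c = 83+6 = 89
j=5,m=2: c = 89+7 = 96
j=5,m=3: c = 96+8 = 104
j=5,m=4: c = 104+9 = 113
j=5,m=5: c = 113+10 = 123
j=5,m=6: c = 123+11 = 134

134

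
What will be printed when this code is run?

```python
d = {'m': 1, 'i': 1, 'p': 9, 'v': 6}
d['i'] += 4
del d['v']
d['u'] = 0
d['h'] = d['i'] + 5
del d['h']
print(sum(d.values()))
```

15

d['i'] = 1+4 = 5 → {'m': 1, 'i': 5, 'p': 9, 'v': 6}
del 'v' → {'m': 1, 'i': 5, 'p': 9}
d['u'] = 0 → {'m': 1, 'i': 5, 'p': 9, 'u': 0}
d['h'] = d['i']+5 = 10 → {'m': 1, 'i': 5, 'p': 9, 'u': 0, 'h': 10}
del 'h' → {'m': 1, 'i': 5, 'p': 9, 'u': 0}
sum of values = 15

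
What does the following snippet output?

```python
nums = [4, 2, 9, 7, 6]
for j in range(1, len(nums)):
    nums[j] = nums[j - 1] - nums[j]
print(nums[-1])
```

j=1: nums[1] = 4-2 = 2 → [4, 2, 9, 7, 6]
j=2: nums[2] = 2-9 = -7 → [4, 2, -7, 7, 6]
j=3: nums[3] = (-7)-7 = -14 → [4, 2, -7, -14, 6]
j=4: nums[4] = (-14)-6 = -20 → [4, 2, -7, -14, -20]

-20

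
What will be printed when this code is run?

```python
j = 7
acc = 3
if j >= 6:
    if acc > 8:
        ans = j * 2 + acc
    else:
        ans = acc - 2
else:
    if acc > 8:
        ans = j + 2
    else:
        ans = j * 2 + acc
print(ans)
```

1

j=7, acc=3
j >= 6 is True; acc > 8 is False
→ ans = acc - 2 = 1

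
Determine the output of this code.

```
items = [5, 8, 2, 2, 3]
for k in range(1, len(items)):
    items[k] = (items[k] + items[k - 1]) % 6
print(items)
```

k=1: items[1] = (8+5)%6 = 1 → [5, 1, 2, 2, 3]
k=2: items[2] = (2+1)%6 = 3 → [5, 1, 3, 2, 3]
k=3: items[3] = (2+3)%6 = 5 → [5, 1, 3, 5, 3]
k=4: items[4] = (3+5)%6 = 2 → [5, 1, 3, 5, 2]

[5, 1, 3, 5, 2]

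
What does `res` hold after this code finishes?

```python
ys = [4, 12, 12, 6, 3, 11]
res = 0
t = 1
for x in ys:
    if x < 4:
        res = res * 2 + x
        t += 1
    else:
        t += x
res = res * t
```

141

x=4: not <4; t=5
x=12: not <4; t=17
x=12: not <4; t=29
x=6: not <4; t=35
x=3: <4, res = 0*2+3 = 3; t=36
x=11: not <4; t=47
res*t = 3*47 = 141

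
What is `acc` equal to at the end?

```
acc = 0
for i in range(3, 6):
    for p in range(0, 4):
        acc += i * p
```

72

i=3,p=0: acc = 0+0 = 0
i=3,p=1: acc = 0+3 = 3
i=3,p=2: acc = 3+6 = 9
i=3,p=3: acc = 9+9 = 18
i=4,p=0: acc = 18+0 = 18
i=4,p=1: acc = 18+4 = 22
i=4,p=2: acc = 22+8 = 30
i=4,p=3: acc = 30+12 = 42
i=5,p=0: acc = 42+0 = 42
i=5,p=1: acc = 42+5 = 47
i=5,p=2: acc = 47+10 = 57
i=5,p=3: acc = 57+15 = 72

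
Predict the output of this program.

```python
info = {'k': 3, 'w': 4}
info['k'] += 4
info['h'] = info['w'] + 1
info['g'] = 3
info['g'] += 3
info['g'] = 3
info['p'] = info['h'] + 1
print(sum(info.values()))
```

info['k'] = 3+4 = 7 → {'k': 7, 'w': 4}
info['h'] = info['w']+1 = 5 → {'k': 7, 'w': 4, 'h': 5}
info['g'] = 3 → {'k': 7, 'w': 4, 'h': 5, 'g': 3}
info['g'] = 3+3 = 6 → {'k': 7, 'w': 4, 'h': 5, 'g': 6}
info['g'] = 3 → {'k': 7, 'w': 4, 'h': 5, 'g': 3}
info['p'] = info['h']+1 = 6 → {'k': 7, 'w': 4, 'h': 5, 'g': 3, 'p': 6}
sum of values = 25

25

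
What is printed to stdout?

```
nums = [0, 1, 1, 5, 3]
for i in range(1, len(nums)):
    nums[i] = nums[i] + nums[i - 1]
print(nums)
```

i=1: nums[1] = 1+0 = 1 → [0, 1, 1, 5, 3]
i=2: nums[2] = 1+1 = 2 → [0, 1, 2, 5, 3]
i=3: nums[3] = 5+2 = 7 → [0, 1, 2, 7, 3]
i=4: nums[4] = 3+7 = 10 → [0, 1, 2, 7, 10]

[0, 1, 2, 7, 10]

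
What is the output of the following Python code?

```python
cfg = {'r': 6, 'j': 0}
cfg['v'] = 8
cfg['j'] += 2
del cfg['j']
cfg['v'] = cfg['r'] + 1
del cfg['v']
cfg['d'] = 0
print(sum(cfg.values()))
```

6

cfg['v'] = 8 → {'r': 6, 'j': 0, 'v': 8}
cfg['j'] = 0+2 = 2 → {'r': 6, 'j': 2, 'v': 8}
del 'j' → {'r': 6, 'v': 8}
cfg['v'] = cfg['r']+1 = 7 → {'r': 6, 'v': 7}
del 'v' → {'r': 6}
cfg['d'] = 0 → {'r': 6, 'd': 0}
sum of values = 6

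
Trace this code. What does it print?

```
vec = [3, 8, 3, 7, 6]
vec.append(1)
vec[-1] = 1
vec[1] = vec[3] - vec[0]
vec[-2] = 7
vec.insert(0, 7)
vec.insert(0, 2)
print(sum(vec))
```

34

append 1 → [3, 8, 3, 7, 6, 1]
vec[-1] = 1 → [3, 8, 3, 7, 6, 1]
vec[1] = vec[3]-vec[0] = 7-3 = 4 → [3, 4, 3, 7, 6, 1]
vec[-2] = 7 → [3, 4, 3, 7, 7, 1]
insert 7 at 0 → [7, 3, 4, 3, 7, 7, 1]
insert 2 at 0 → [2, 7, 3, 4, 3, 7, 7, 1]
sum = 34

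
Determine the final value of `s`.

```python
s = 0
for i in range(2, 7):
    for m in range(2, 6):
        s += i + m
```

150

i=2,m=2: s = 0+4 = 4
i=2,m=3: s = 4+5 = 9
i=2,m=4: s = 9+6 = 15
i=2,m=5: s = 15+7 = 22
i=3,m=2: s = 22+5 = 27
i=3,m=3: s = 27+6 = 33
i=3,m=4: s = 33+7 = 40
i=3,m=5: s = 40+8 = 48
i=4,m=2: s = 48+6 = 54
i=4,m=3: s = 54+7 = 61
i=4,m=4: s = 61+8 = 69
i=4,m=5: s = 69+9 = 78
i=5,m=2: s = 78+7 = 85
i=5,m=3: s = 85+8 = 93
i=5,m=4: s = 93+9 = 102
i=5,m=5: s = 102+10 = 112
i=6,m=2: s = 112+8 = 120
i=6,m=3: s = 120+9 = 129
i=6,m=4: s = 129+10 = 139
i=6,m=5: s = 139+11 = 150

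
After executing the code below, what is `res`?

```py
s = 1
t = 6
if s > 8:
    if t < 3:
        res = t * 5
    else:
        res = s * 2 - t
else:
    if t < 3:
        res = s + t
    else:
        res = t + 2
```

s=1, t=6
s > 8 is False; t < 3 is False
→ res = t + 2 = 8

8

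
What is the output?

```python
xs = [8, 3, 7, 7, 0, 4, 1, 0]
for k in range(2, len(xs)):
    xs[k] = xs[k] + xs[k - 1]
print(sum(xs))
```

120

k=2: xs[2] = 7+3 = 10 → [8, 3, 10, 7, 0, 4, 1, 0]
k=3: xs[3] = 7+10 = 17 → [8, 3, 10, 17, 0, 4, 1, 0]
k=4: xs[4] = 0+17 = 17 → [8, 3, 10, 17, 17, 4, 1, 0]
k=5: xs[5] = 4+17 = 21 → [8, 3, 10, 17, 17, 21, 1, 0]
k=6: xs[6] = 1+21 = 22 → [8, 3, 10, 17, 17, 21, 22, 0]
k=7: xs[7] = 0+22 = 22 → [8, 3, 10, 17, 17, 21, 22, 22]
sum = 120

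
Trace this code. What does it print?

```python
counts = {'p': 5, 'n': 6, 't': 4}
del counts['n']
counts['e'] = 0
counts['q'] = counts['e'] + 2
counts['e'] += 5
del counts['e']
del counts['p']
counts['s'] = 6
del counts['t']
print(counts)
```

{'q': 2, 's': 6}

del 'n' → {'p': 5, 't': 4}
counts['e'] = 0 → {'p': 5, 't': 4, 'e': 0}
counts['q'] = counts['e']+2 = 2 → {'p': 5, 't': 4, 'e': 0, 'q': 2}
counts['e'] = 0+5 = 5 → {'p': 5, 't': 4, 'e': 5, 'q': 2}
del 'e' → {'p': 5, 't': 4, 'q': 2}
del 'p' → {'t': 4, 'q': 2}
counts['s'] = 6 → {'t': 4, 'q': 2, 's': 6}
del 't' → {'q': 2, 's': 6}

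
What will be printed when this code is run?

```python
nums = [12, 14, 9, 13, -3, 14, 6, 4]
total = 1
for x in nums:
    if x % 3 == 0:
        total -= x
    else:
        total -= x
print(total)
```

x=12: %3==0, total = 1-12 = -11
x=14: not %3==0, total = (-11)-14 = -25
x=9: %3==0, total = (-25)-9 = -34
x=13: not %3==0, total = (-34)-13 = -47
x=-3: %3==0, total = (-47)-(-3) = -44
x=14: not %3==0, total = (-44)-14 = -58
x=6: %3==0, total = (-58)-6 = -64
x=4: not %3==0, total = (-64)-4 = -68

-68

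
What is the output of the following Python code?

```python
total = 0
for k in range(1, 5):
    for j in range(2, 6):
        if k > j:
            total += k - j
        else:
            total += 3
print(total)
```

k=1,j=2: not 1>2, total = 0+3 = 3
k=1,j=3: not 1>3, total = 3+3 = 6
k=1,j=4: not 1>4, total = 6+3 = 9
k=1,j=5: not 1>5, total = 9+3 = 12
k=2,j=2: not 2>2, total = 12+3 = 15
k=2,j=3: not 2>3, total = 15+3 = 18
k=2,j=4: not 2>4, total = 18+3 = 21
k=2,j=5: not 2>5, total = 21+3 = 24
k=3,j=2: 3>2, total = 24+1 = 25
k=3,j=3: not 3>3, total = 25+3 = 28
k=3,j=4: not 3>4, total = 28+3 = 31
k=3,j=5: not 3>5, total = 31+3 = 34
k=4,j=2: 4>2, total = 34+2 = 36
k=4,j=3: 4>3, total = 36+1 = 37
k=4,j=4: not 4>4, total = 37+3 = 40
k=4,j=5: not 4>5, total = 40+3 = 43

43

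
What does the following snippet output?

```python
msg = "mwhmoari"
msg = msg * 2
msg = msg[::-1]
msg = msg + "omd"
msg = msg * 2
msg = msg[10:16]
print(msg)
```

repeat ×2 → 'mwhmoarimwhmoari'
reverse → 'iraomhwmiraomhwm'
+ 'omd' → 'iraomhwmiraomhwmomd'
repeat ×2 → 'iraomhwmiraomhwmomdiraomhwmiraomhwmomd'
slice [10:16] → 'aomhwm'

aomhwm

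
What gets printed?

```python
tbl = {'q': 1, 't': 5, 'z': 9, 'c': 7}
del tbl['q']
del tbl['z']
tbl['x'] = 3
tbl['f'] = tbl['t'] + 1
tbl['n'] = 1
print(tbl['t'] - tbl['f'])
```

del 'q' → {'t': 5, 'z': 9, 'c': 7}
del 'z' → {'t': 5, 'c': 7}
tbl['x'] = 3 → {'t': 5, 'c': 7, 'x': 3}
tbl['f'] = tbl['t']+1 = 6 → {'t': 5, 'c': 7, 'x': 3, 'f': 6}
tbl['n'] = 1 → {'t': 5, 'c': 7, 'x': 3, 'f': 6, 'n': 1}
tbl['t']-tbl['f'] = 5-6 = -1

-1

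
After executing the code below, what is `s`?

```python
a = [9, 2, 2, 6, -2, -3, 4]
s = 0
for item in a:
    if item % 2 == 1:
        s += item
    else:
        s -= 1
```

item=9: odd, s = 0+9 = 9
item=2: not odd, s = 9-1 = 8
item=2: not odd, s = 8-1 = 7
item=6: not odd, s = 7-1 = 6
item=-2: not odd, s = 6-1 = 5
item=-3: odd, s = 5+(-3) = 2
item=4: not odd, s = 2-1 = 1

1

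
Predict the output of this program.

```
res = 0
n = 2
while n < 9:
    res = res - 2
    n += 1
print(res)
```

n=2: res = 0-2 = -2
n=3: res = (-2)-2 = -4
n=4: res = (-4)-2 = -6
n=5: res = (-6)-2 = -8
n=6: res = (-8)-2 = -10
n=7: res = (-10)-2 = -12
n=8: res = (-12)-2 = -14

-14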